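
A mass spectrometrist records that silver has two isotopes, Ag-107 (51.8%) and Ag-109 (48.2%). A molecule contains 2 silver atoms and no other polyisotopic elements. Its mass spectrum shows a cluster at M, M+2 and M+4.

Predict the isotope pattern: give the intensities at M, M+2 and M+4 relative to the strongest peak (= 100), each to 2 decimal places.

53.73 : 100.00 : 46.53

The 2 Ag atoms are independent, so intensities follow the terms of (0.518 + 0.482)^2.
P(M) = 0.518^2 = 0.268324
P(M+2) = 2 × 0.518^1 × 0.482^1 = 0.499352
P(M+4) = 0.482^2 = 0.232324
The M+2 peak is largest (0.499352); scaling to 100 gives 53.73 : 100.00 : 46.53.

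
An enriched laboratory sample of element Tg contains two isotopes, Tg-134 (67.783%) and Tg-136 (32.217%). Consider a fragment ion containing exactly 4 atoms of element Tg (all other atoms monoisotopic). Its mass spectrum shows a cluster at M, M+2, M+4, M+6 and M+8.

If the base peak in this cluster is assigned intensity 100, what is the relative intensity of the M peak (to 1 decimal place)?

52.6

Term probabilities: M 0.2111, M+2 0.4013, M+4 0.2861, M+6 0.0907, M+8 0.0108. Base peak = M+2.
P(M+2) = C(4,1) × 0.67783^3 × 0.32217^1 = 4 × 0.31143137 × 0.32217 = 0.401335 (base)
P(M) = C(4,0) × 0.67783^4 × 0.32217^0 = 1 × 0.21109753 × 1.0000 = 0.211098
Relative intensity = 0.211098 / 0.401335 × 100 = 52.6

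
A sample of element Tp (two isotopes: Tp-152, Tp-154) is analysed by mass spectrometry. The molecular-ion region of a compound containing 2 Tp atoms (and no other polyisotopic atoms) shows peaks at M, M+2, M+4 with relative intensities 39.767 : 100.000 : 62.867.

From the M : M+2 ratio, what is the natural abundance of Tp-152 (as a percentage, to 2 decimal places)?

44.30%

Write p for the Tp-152 fraction. I(M+2)/I(M) = [C(2,1)·p^1·(1−p)] / p^2 = 2·(1−p)/p = 100.000/39.767 = 2.5146
(1−p)/p = 2.5146/2 = 1.2573  ⇒  p = 1/(1 + 1.2573) = 0.4430
Tp-152: 44.30%, Tp-154: 55.70%.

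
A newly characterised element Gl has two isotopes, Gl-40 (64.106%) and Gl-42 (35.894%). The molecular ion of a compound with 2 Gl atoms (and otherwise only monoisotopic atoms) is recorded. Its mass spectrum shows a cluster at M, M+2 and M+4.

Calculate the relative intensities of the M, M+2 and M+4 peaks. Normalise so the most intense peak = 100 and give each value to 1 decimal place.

The 2 Gl atoms are independent, so intensities follow the terms of (0.64106 + 0.35894)^2.
P(M) = 0.64106^2 = 0.410958
P(M+2) = 2 × 0.64106^1 × 0.35894^1 = 0.460204
P(M+4) = 0.35894^2 = 0.128838
The M+2 peak is largest (0.460204); scaling to 100 gives 89.3 : 100.0 : 28.0.

89.3 : 100.0 : 28.0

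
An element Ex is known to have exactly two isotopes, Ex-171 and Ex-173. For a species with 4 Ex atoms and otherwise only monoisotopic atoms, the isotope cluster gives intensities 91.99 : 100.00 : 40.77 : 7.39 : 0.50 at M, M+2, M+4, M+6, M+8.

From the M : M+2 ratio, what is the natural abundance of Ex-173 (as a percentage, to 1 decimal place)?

21.4%

Write p for the Ex-171 fraction. I(M+2)/I(M) = [C(4,1)·p^3·(1−p)] / p^4 = 4·(1−p)/p = 100.00/91.99 = 1.0871
(1−p)/p = 1.0871/4 = 0.2718  ⇒  p = 1/(1 + 0.2718) = 0.7863
Ex-171: 78.6%, Ex-173: 21.4%.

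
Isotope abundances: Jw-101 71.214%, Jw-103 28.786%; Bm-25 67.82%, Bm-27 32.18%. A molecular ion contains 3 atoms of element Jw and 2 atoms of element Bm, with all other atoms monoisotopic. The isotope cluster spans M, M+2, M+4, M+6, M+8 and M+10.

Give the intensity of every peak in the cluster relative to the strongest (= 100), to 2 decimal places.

Element Jw pattern (n=3): 0.36115709 : 0.43795888 : 0.17703098 : 0.02385305
Element Bm pattern (n=2): 0.45995524 : 0.43648952 : 0.10355524
Convolve the two distributions (both contribute in 2-u steps):
  M: 0.36115709×0.45995524 = 0.166116
  M+2: 0.36115709×0.43648952 + 0.43795888×0.45995524 = 0.359083
  M+4: 0.36115709×0.10355524 + 0.43795888×0.43648952 + 0.17703098×0.45995524 = 0.309990
  M+6: 0.43795888×0.10355524 + 0.17703098×0.43648952 + 0.02385305×0.45995524 = 0.133596
  M+8: 0.17703098×0.10355524 + 0.02385305×0.43648952 = 0.028744
  M+10: 0.02385305×0.10355524 = 0.002470
Scale to base peak (0.359083) = 100: 46.26 : 100.00 : 86.33 : 37.20 : 8.00 : 0.69

46.26 : 100.00 : 86.33 : 37.20 : 8.00 : 0.69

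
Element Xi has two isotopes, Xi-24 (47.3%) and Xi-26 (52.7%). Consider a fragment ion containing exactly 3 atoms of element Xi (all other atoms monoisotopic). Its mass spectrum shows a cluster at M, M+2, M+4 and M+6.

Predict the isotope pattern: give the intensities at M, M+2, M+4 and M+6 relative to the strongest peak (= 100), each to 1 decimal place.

26.9 : 89.8 : 100.0 : 37.1

Expanding (0.473 + 0.527)^3:
P(M) = 0.473^3 = 0.105824
P(M+2) = 3 × 0.473^2 × 0.527^1 = 0.353716
P(M+4) = 3 × 0.473^1 × 0.527^2 = 0.394097
P(M+6) = 0.527^3 = 0.146363
The M+4 peak is largest (0.394097); scaling to 100 gives 26.9 : 89.8 : 100.0 : 37.1.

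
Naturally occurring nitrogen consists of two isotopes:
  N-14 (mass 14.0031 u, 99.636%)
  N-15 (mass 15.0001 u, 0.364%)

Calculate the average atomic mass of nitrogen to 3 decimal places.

14.007 u

The abundance-weighted mean is 0.99636 × 14.0031 + 0.00364 × 15.0001
= 13.95213 + 0.05460 = 14.00673 u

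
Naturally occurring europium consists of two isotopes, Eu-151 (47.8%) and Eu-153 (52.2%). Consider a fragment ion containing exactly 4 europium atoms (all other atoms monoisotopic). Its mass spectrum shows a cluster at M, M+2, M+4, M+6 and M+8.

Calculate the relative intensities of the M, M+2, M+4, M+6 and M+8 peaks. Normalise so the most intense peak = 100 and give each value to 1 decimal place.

14.0 : 61.0 : 100.0 : 72.8 : 19.9

Expanding (0.478 + 0.522)^4:
P(M) = 0.478^4 = 0.052205
P(M+2) = 4 × 0.478^3 × 0.522^1 = 0.228042
P(M+4) = 6 × 0.478^2 × 0.522^2 = 0.373549
P(M+6) = 4 × 0.478^1 × 0.522^3 = 0.271956
P(M+8) = 0.522^4 = 0.074248
The M+4 peak is largest (0.373549); scaling to 100 gives 14.0 : 61.0 : 100.0 : 72.8 : 19.9.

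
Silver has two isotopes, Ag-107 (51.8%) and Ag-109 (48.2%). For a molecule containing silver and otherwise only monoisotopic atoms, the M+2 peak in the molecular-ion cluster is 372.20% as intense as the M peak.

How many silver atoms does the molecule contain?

4

With n Ag atoms, P(M+2)/P(M) = C(n,1)·p^(n−1)q / p^n = n·q/p = n · 0.482/0.518.
n = 3.7220 × 0.518/0.482 = 4.00 ≈ 4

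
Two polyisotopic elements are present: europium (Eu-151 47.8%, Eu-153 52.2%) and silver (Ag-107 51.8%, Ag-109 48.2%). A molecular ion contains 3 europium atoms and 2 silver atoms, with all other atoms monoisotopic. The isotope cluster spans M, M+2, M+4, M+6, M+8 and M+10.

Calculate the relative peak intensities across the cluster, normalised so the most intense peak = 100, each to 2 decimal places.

Europium pattern (n=3): 0.10921535 : 0.35780594 : 0.39074206 : 0.14223665
Silver pattern (n=2): 0.268324 : 0.499352 : 0.232324
Convolve the two distributions (both contribute in 2-u steps):
  M: 0.10921535×0.268324 = 0.029305
  M+2: 0.10921535×0.499352 + 0.35780594×0.268324 = 0.150545
  M+4: 0.10921535×0.232324 + 0.35780594×0.499352 + 0.39074206×0.268324 = 0.308890
  M+6: 0.35780594×0.232324 + 0.39074206×0.499352 + 0.14223665×0.268324 = 0.316410
  M+8: 0.39074206×0.232324 + 0.14223665×0.499352 = 0.161805
  M+10: 0.14223665×0.232324 = 0.033045
Scale to base peak (0.316410) = 100: 9.26 : 47.58 : 97.62 : 100.00 : 51.14 : 10.44

9.26 : 47.58 : 97.62 : 100.00 : 51.14 : 10.44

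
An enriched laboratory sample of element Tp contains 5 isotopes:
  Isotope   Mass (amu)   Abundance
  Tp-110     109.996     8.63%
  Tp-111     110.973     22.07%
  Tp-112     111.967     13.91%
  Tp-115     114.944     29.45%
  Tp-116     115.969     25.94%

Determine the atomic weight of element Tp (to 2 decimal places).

Ar = Σ fᵢ·mᵢ = 0.0863 × 109.996 + 0.2207 × 110.973 + 0.1391 × 111.967 + 0.2945 × 114.944 + 0.2594 × 115.969
= 9.4927 + 24.4917 + 15.5746 + 33.8510 + 30.0824 = 113.4924 amu

113.49 amu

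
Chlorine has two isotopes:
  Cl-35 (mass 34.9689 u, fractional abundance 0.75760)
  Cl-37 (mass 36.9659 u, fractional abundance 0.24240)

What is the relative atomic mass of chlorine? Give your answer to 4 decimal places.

Weight each isotope mass by its fractional abundance: 0.75760 × 34.9689 + 0.24240 × 36.9659
= 26.49244 + 8.96053 = 35.45297 u

35.4530 u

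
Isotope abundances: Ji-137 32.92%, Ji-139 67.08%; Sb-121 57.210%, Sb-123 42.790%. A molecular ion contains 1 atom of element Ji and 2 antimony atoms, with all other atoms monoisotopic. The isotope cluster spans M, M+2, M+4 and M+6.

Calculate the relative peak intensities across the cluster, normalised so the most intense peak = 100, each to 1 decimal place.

Element Ji pattern (n=1): 0.3292 : 0.6708
Antimony pattern (n=2): 0.32729841 : 0.48960318 : 0.18309841
Convolve the two distributions (both contribute in 2-u steps):
  M: 0.3292×0.32729841 = 0.107747
  M+2: 0.3292×0.48960318 + 0.6708×0.32729841 = 0.380729
  M+4: 0.3292×0.18309841 + 0.6708×0.48960318 = 0.388702
  M+6: 0.6708×0.18309841 = 0.122822
Scale to base peak (0.388702) = 100: 27.7 : 97.9 : 100.0 : 31.6

27.7 : 97.9 : 100.0 : 31.6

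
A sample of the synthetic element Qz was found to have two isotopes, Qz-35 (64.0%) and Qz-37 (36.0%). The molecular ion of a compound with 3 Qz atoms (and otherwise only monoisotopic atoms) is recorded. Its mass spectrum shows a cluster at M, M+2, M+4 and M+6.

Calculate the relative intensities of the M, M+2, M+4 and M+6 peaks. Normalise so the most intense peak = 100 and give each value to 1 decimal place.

The 3 Qz atoms are independent, so intensities follow the terms of (0.640 + 0.360)^3.
P(M) = 0.640^3 = 0.262144
P(M+2) = 3 × 0.640^2 × 0.360^1 = 0.442368
P(M+4) = 3 × 0.640^1 × 0.360^2 = 0.248832
P(M+6) = 0.360^3 = 0.046656
The M+2 peak is largest (0.442368); scaling to 100 gives 59.3 : 100.0 : 56.2 : 10.5.

59.3 : 100.0 : 56.2 : 10.5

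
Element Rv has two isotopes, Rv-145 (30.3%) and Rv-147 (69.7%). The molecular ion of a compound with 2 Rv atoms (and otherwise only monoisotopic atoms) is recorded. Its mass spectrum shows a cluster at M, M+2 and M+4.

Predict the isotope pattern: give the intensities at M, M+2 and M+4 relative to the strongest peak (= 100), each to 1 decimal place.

18.9 : 86.9 : 100.0

The 2 Rv atoms are independent, so intensities follow the terms of (0.303 + 0.697)^2.
P(M) = 0.303^2 = 0.091809
P(M+2) = 2 × 0.303^1 × 0.697^1 = 0.422382
P(M+4) = 0.697^2 = 0.485809
The M+4 peak is largest (0.485809); scaling to 100 gives 18.9 : 86.9 : 100.0.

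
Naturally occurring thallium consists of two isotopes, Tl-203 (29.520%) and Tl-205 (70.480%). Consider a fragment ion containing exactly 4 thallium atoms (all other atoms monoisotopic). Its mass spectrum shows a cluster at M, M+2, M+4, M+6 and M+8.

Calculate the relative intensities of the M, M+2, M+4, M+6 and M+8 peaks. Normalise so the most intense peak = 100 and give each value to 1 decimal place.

The 4 Tl atoms are independent, so intensities follow the terms of (0.29520 + 0.70480)^4.
P(M) = 0.29520^4 = 0.007594
P(M+2) = 4 × 0.29520^3 × 0.70480^1 = 0.072523
P(M+4) = 6 × 0.29520^2 × 0.70480^2 = 0.259726
P(M+6) = 4 × 0.29520^1 × 0.70480^3 = 0.413403
P(M+8) = 0.70480^4 = 0.246754
The M+6 peak is largest (0.413403); scaling to 100 gives 1.8 : 17.5 : 62.8 : 100.0 : 59.7.

1.8 : 17.5 : 62.8 : 100.0 : 59.7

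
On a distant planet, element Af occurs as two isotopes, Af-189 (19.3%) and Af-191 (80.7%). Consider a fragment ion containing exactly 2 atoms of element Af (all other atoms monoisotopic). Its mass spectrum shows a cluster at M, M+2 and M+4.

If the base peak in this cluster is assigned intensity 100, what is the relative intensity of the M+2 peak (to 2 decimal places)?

47.83

Binomial terms of (0.193 + 0.807)^2: M 0.0372, M+2 0.3115, M+4 0.6512 → M+4 is the base peak.
P(M+4) = C(2,2) × 0.193^0 × 0.807^2 = 1 × 1.0000 × 0.651249 = 0.651249 (base)
P(M+2) = C(2,1) × 0.193^1 × 0.807^1 = 2 × 0.1930 × 0.8070 = 0.311502
Relative intensity = 0.311502 / 0.651249 × 100 = 47.83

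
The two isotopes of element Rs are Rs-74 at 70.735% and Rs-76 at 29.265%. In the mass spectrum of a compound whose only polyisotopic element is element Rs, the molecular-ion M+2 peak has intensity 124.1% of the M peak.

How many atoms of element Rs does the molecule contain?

For n independent Rs atoms, I(M+2)/I(M) = n · (abundance Rs-76) / (abundance Rs-74) = n · 0.29265/0.70735.
n = 1.241 × 0.70735/0.29265 = 3.00 ≈ 3

3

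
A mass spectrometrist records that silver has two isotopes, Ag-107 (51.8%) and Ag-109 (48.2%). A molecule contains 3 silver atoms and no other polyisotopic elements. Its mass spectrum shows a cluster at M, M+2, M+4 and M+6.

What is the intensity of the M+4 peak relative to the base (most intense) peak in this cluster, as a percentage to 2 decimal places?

93.05%

(0.518 + 0.482)^3 gives M 0.1390, M+2 0.3880, M+4 0.3610, M+6 0.1120; the largest is M+2.
P(M+2) = C(3,1) × 0.518^2 × 0.482^1 = 3 × 0.268324 × 0.4820 = 0.387997 (base)
P(M+4) = C(3,2) × 0.518^1 × 0.482^2 = 3 × 0.5180 × 0.232324 = 0.361031
Relative intensity = 0.361031 / 0.387997 × 100 = 93.05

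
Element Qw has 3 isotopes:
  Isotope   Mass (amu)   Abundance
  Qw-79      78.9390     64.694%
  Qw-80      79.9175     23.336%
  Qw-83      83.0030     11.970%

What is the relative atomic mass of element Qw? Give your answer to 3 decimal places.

Average mass = Σ (abundance × isotope mass) = 0.64694 × 78.9390 + 0.23336 × 79.9175 + 0.11970 × 83.0030
= 51.06880 + 18.64955 + 9.93546 = 79.65381 amu

79.654 amu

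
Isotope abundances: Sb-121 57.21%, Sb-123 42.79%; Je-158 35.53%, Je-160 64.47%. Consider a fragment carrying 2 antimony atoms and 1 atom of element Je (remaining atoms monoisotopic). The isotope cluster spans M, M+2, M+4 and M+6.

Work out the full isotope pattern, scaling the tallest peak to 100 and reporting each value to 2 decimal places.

Antimony pattern (n=2): 0.32729841 : 0.48960318 : 0.18309841
Element Je pattern (n=1): 0.3553 : 0.6447
Convolve the two distributions (both contribute in 2-u steps):
  M: 0.32729841×0.3553 = 0.116289
  M+2: 0.32729841×0.6447 + 0.48960318×0.3553 = 0.384965
  M+4: 0.48960318×0.6447 + 0.18309841×0.3553 = 0.380702
  M+6: 0.18309841×0.6447 = 0.118044
Scale to base peak (0.384965) = 100: 30.21 : 100.00 : 98.89 : 30.66

30.21 : 100.00 : 98.89 : 30.66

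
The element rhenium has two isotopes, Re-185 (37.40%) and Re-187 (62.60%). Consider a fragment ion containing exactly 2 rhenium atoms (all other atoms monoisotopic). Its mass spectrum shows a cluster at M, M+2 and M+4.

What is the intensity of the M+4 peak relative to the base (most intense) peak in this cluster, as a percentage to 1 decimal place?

(0.3740 + 0.6260)^2 gives M 0.1399, M+2 0.4682, M+4 0.3919; the largest is M+2.
P(M+2) = C(2,1) × 0.3740^1 × 0.6260^1 = 2 × 0.3740 × 0.6260 = 0.468248 (base)
P(M+4) = C(2,2) × 0.3740^0 × 0.6260^2 = 1 × 1.0000 × 0.391876 = 0.391876
Relative intensity = 0.391876 / 0.468248 × 100 = 83.7

83.7%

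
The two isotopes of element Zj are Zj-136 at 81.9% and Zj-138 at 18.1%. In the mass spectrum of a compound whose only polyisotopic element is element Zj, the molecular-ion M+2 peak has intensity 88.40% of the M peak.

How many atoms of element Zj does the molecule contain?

For n independent Zj atoms, I(M+2)/I(M) = n · (abundance Zj-138) / (abundance Zj-136) = n · 0.181/0.819.
n = 0.8840 × 0.819/0.181 = 4.00 ≈ 4

4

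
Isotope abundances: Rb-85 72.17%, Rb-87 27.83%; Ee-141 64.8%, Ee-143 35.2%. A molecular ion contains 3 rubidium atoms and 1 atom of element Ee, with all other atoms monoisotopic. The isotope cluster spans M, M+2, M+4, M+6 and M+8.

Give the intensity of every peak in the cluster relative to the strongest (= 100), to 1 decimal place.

58.8 : 100.0 : 63.2 : 17.6 : 1.8

Rubidium pattern (n=3): 0.37589809 : 0.43485841 : 0.16768892 : 0.02155458
Element Ee pattern (n=1): 0.6480 : 0.3520
Convolve the two distributions (both contribute in 2-u steps):
  M: 0.37589809×0.6480 = 0.243582
  M+2: 0.37589809×0.3520 + 0.43485841×0.6480 = 0.414104
  M+4: 0.43485841×0.3520 + 0.16768892×0.6480 = 0.261733
  M+6: 0.16768892×0.3520 + 0.02155458×0.6480 = 0.072994
  M+8: 0.02155458×0.3520 = 0.007587
Scale to base peak (0.414104) = 100: 58.8 : 100.0 : 63.2 : 17.6 : 1.8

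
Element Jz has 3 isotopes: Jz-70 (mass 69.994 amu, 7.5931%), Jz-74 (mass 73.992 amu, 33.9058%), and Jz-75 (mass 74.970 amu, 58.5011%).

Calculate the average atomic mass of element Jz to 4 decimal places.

74.2606 amu

Weight each isotope mass by its fractional abundance: 0.075931 × 69.994 + 0.339058 × 73.992 + 0.585011 × 74.970
= 5.31471 + 25.08758 + 43.85827 = 74.26056 amu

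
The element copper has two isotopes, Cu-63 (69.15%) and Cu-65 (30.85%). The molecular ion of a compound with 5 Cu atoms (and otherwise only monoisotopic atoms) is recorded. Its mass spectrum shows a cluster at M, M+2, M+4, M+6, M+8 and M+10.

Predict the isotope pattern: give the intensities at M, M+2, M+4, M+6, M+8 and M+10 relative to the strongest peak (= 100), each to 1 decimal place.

The 5 Cu atoms are independent, so intensities follow the terms of (0.6915 + 0.3085)^5.
P(M) = 0.6915^5 = 0.158111
P(M+2) = 5 × 0.6915^4 × 0.3085^1 = 0.352691
P(M+4) = 10 × 0.6915^3 × 0.3085^2 = 0.314693
P(M+6) = 10 × 0.6915^2 × 0.3085^3 = 0.140394
P(M+8) = 5 × 0.6915^1 × 0.3085^4 = 0.031317
P(M+10) = 0.3085^5 = 0.002794
The M+2 peak is largest (0.352691); scaling to 100 gives 44.8 : 100.0 : 89.2 : 39.8 : 8.9 : 0.8.

44.8 : 100.0 : 89.2 : 39.8 : 8.9 : 0.8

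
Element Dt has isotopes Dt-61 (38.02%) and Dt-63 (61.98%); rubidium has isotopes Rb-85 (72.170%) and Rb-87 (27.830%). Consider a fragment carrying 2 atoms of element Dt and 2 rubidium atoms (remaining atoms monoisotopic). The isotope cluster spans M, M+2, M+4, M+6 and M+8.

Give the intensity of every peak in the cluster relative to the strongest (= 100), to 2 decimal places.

Element Dt pattern (n=2): 0.14455204 : 0.47129592 : 0.38415204
Rubidium pattern (n=2): 0.52085089 : 0.40169822 : 0.07745089
Convolve the two distributions (both contribute in 2-u steps):
  M: 0.14455204×0.52085089 = 0.075290
  M+2: 0.14455204×0.40169822 + 0.47129592×0.52085089 = 0.303541
  M+4: 0.14455204×0.07745089 + 0.47129592×0.40169822 + 0.38415204×0.52085089 = 0.400600
  M+6: 0.47129592×0.07745089 + 0.38415204×0.40169822 = 0.190815
  M+8: 0.38415204×0.07745089 = 0.029753
Scale to base peak (0.400600) = 100: 18.79 : 75.77 : 100.00 : 47.63 : 7.43

18.79 : 75.77 : 100.00 : 47.63 : 7.43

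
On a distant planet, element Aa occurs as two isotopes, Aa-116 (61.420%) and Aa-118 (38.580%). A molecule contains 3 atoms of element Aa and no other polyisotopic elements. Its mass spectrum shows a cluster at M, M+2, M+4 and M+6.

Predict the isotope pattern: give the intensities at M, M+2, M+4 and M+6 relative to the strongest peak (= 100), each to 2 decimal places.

53.07 : 100.00 : 62.81 : 13.15

The 3 Aa atoms are independent, so intensities follow the terms of (0.61420 + 0.38580)^3.
P(M) = 0.61420^3 = 0.231702
P(M+2) = 3 × 0.61420^2 × 0.38580^1 = 0.436619
P(M+4) = 3 × 0.61420^1 × 0.38580^2 = 0.274256
P(M+6) = 0.38580^3 = 0.057423
The M+2 peak is largest (0.436619); scaling to 100 gives 53.07 : 100.00 : 62.81 : 13.15.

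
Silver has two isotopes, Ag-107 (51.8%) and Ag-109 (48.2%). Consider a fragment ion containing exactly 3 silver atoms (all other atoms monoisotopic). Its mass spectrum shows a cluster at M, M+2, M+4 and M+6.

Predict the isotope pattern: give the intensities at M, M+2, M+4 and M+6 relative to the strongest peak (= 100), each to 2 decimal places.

35.82 : 100.00 : 93.05 : 28.86

Expanding (0.518 + 0.482)^3:
P(M) = 0.518^3 = 0.138992
P(M+2) = 3 × 0.518^2 × 0.482^1 = 0.387997
P(M+4) = 3 × 0.518^1 × 0.482^2 = 0.361031
P(M+6) = 0.482^3 = 0.111980
The M+2 peak is largest (0.387997); scaling to 100 gives 35.82 : 100.00 : 93.05 : 28.86.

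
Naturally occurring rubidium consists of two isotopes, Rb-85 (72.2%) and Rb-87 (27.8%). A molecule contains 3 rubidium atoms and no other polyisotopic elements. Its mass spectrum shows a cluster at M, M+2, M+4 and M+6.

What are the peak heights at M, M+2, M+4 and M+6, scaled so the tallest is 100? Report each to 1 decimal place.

86.6 : 100.0 : 38.5 : 4.9

Each Rb atom is independently Rb-85 (p = 0.722) or Rb-87 (q = 0.278); the cluster is the binomial expansion (p + q)^3.
P(M) = 0.722^3 = 0.376367
P(M+2) = 3 × 0.722^2 × 0.278^1 = 0.434751
P(M+4) = 3 × 0.722^1 × 0.278^2 = 0.167397
P(M+6) = 0.278^3 = 0.021485
The M+2 peak is largest (0.434751); scaling to 100 gives 86.6 : 100.0 : 38.5 : 4.9.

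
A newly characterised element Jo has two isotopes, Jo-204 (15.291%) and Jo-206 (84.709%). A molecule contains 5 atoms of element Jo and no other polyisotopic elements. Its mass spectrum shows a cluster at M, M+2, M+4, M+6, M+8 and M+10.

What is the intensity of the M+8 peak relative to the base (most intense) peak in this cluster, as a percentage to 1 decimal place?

90.3%

(0.15291 + 0.84709)^5 gives M 0.0001, M+2 0.0023, M+4 0.0257, M+6 0.1421, M+8 0.3937, M+10 0.4362; the largest is M+10.
P(M+10) = C(5,5) × 0.15291^0 × 0.84709^5 = 1 × 1.0000 × 0.43616195 = 0.436162 (base)
P(M+8) = C(5,4) × 0.15291^1 × 0.84709^4 = 5 × 0.15291 × 0.51489446 = 0.393663
Relative intensity = 0.393663 / 0.436162 × 100 = 90.3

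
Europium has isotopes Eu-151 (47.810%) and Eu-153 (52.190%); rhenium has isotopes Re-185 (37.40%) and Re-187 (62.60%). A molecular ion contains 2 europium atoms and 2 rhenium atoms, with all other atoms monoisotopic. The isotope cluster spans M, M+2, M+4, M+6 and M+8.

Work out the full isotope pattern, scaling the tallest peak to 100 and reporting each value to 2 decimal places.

8.85 : 48.94 : 100.00 : 89.42 : 29.54

Europium pattern (n=2): 0.22857961 : 0.49904078 : 0.27237961
Rhenium pattern (n=2): 0.139876 : 0.468248 : 0.391876
Convolve the two distributions (both contribute in 2-u steps):
  M: 0.22857961×0.139876 = 0.031973
  M+2: 0.22857961×0.468248 + 0.49904078×0.139876 = 0.176836
  M+4: 0.22857961×0.391876 + 0.49904078×0.468248 + 0.27237961×0.139876 = 0.361349
  M+6: 0.49904078×0.391876 + 0.27237961×0.468248 = 0.323103
  M+8: 0.27237961×0.391876 = 0.106739
Scale to base peak (0.361349) = 100: 8.85 : 48.94 : 100.00 : 89.42 : 29.54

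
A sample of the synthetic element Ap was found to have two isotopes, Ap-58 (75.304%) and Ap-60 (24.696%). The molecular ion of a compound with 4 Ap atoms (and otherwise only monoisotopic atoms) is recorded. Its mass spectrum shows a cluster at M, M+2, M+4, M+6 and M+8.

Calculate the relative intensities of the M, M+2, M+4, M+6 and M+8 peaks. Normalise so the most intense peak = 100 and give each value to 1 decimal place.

The 4 Ap atoms are independent, so intensities follow the terms of (0.75304 + 0.24696)^4.
P(M) = 0.75304^4 = 0.321568
P(M+2) = 4 × 0.75304^3 × 0.24696^1 = 0.421833
P(M+4) = 6 × 0.75304^2 × 0.24696^2 = 0.207511
P(M+6) = 4 × 0.75304^1 × 0.24696^3 = 0.045369
P(M+8) = 0.24696^4 = 0.003720
The M+2 peak is largest (0.421833); scaling to 100 gives 76.2 : 100.0 : 49.2 : 10.8 : 0.9.

76.2 : 100.0 : 49.2 : 10.8 : 0.9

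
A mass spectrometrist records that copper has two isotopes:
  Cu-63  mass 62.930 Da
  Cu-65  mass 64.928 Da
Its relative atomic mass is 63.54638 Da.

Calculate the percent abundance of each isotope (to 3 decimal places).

With x = fraction of Cu-63 (so Cu-65 is 1 − x):
62.930·x + 64.928·(1 − x) = 63.54638
(62.930 − 64.928)·x = 63.54638 − 64.928
x = -1.38162 / -1.998 = 0.69150 → 69.150% Cu-63, 30.850% Cu-65.

Cu-63: 69.150%, Cu-65: 30.850%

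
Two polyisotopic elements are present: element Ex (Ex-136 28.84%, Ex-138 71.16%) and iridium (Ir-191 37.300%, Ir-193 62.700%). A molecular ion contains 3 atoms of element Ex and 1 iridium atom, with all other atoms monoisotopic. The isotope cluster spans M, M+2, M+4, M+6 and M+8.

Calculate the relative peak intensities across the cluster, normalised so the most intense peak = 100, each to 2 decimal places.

2.19 : 19.87 : 67.16 : 100.00 : 55.23

Element Ex pattern (n=3): 0.02398754 : 0.17756105 : 0.43811527 : 0.36033614
Iridium pattern (n=1): 0.3730 : 0.6270
Convolve the two distributions (both contribute in 2-u steps):
  M: 0.02398754×0.3730 = 0.008947
  M+2: 0.02398754×0.6270 + 0.17756105×0.3730 = 0.081270
  M+4: 0.17756105×0.6270 + 0.43811527×0.3730 = 0.274748
  M+6: 0.43811527×0.6270 + 0.36033614×0.3730 = 0.409104
  M+8: 0.36033614×0.6270 = 0.225931
Scale to base peak (0.409104) = 100: 2.19 : 19.87 : 67.16 : 100.00 : 55.23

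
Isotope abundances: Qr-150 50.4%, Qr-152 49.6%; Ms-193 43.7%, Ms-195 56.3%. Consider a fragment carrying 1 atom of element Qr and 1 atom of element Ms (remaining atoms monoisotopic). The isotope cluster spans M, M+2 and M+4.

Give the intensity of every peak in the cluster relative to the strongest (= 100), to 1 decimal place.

Element Qr pattern (n=1): 0.5040 : 0.4960
Element Ms pattern (n=1): 0.4370 : 0.5630
Convolve the two distributions (both contribute in 2-u steps):
  M: 0.5040×0.4370 = 0.220248
  M+2: 0.5040×0.5630 + 0.4960×0.4370 = 0.500504
  M+4: 0.4960×0.5630 = 0.279248
Scale to base peak (0.500504) = 100: 44.0 : 100.0 : 55.8

44.0 : 100.0 : 55.8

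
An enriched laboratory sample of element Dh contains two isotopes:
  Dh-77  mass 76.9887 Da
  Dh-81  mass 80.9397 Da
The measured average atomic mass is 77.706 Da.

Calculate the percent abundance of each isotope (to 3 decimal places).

Dh-77: 81.845%, Dh-81: 18.155%

With x = fraction of Dh-77 (so Dh-81 is 1 − x):
76.9887·x + 80.9397·(1 − x) = 77.706
(76.9887 − 80.9397)·x = 77.706 − 80.9397
x = -3.2337 / -3.9510 = 0.81845 → 81.845% Dh-77, 18.155% Dh-81.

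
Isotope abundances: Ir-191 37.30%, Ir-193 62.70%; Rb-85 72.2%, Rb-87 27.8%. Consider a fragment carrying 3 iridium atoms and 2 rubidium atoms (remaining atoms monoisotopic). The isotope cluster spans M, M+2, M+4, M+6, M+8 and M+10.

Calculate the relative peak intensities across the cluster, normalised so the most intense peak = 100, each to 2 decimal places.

Iridium pattern (n=3): 0.05189512 : 0.26170165 : 0.43991135 : 0.24649188
Rubidium pattern (n=2): 0.521284 : 0.401432 : 0.077284
Convolve the two distributions (both contribute in 2-u steps):
  M: 0.05189512×0.521284 = 0.027052
  M+2: 0.05189512×0.401432 + 0.26170165×0.521284 = 0.157253
  M+4: 0.05189512×0.077284 + 0.26170165×0.401432 + 0.43991135×0.521284 = 0.338385
  M+6: 0.26170165×0.077284 + 0.43991135×0.401432 + 0.24649188×0.521284 = 0.325312
  M+8: 0.43991135×0.077284 + 0.24649188×0.401432 = 0.132948
  M+10: 0.24649188×0.077284 = 0.019050
Scale to base peak (0.338385) = 100: 7.99 : 46.47 : 100.00 : 96.14 : 39.29 : 5.63

7.99 : 46.47 : 100.00 : 96.14 : 39.29 : 5.63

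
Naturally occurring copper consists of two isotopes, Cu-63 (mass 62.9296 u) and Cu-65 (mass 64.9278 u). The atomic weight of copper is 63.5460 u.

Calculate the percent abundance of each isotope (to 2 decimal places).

Let x be the fractional abundance of Cu-63; then Cu-65 has abundance 1 − x.
62.9296·x + 64.9278·(1 − x) = 63.5460
(62.9296 − 64.9278)·x = 63.5460 − 64.9278
x = -1.3818 / -1.9982 = 0.69152 → 69.15% Cu-63, 30.85% Cu-65.

Cu-63: 69.15%, Cu-65: 30.85%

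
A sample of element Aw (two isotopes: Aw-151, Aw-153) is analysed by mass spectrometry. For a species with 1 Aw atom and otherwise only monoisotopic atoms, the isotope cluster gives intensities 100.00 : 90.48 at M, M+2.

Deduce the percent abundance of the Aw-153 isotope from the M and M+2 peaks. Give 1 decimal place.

47.5%

Write p for the Aw-151 fraction. I(M+2)/I(M) = [C(1,1)·p^0·(1−p)] / p^1 = 1·(1−p)/p = 90.48/100.00 = 0.9048
(1−p)/p = 0.9048/1 = 0.9048  ⇒  p = 1/(1 + 0.9048) = 0.5250
Aw-151: 52.5%, Aw-153: 47.5%.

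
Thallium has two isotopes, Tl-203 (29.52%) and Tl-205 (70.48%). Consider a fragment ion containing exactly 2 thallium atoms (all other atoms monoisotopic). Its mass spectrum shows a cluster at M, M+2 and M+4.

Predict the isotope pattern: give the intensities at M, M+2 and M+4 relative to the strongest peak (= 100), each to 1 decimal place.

Expanding (0.2952 + 0.7048)^2:
P(M) = 0.2952^2 = 0.087143
P(M+2) = 2 × 0.2952^1 × 0.7048^1 = 0.416114
P(M+4) = 0.7048^2 = 0.496743
The M+4 peak is largest (0.496743); scaling to 100 gives 17.5 : 83.8 : 100.0.

17.5 : 83.8 : 100.0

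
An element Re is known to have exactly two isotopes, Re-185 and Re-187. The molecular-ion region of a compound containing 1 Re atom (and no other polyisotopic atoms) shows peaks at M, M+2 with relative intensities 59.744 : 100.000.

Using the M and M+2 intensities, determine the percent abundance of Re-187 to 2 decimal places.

62.60%

Let p = fractional abundance of Re-185. I(M+2)/I(M) = [C(1,1)·p^0·(1−p)] / p^1 = 1·(1−p)/p = 100.000/59.744 = 1.6738
(1−p)/p = 1.6738/1 = 1.6738  ⇒  p = 1/(1 + 1.6738) = 0.3740
Re-185: 37.40%, Re-187: 62.60%.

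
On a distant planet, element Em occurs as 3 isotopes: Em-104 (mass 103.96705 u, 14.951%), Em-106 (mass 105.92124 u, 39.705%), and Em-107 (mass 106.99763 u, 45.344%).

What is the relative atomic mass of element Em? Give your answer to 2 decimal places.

Ar = Σ fᵢ·mᵢ = 0.14951 × 103.96705 + 0.39705 × 105.92124 + 0.45344 × 106.99763
= 15.544114 + 42.056028 + 48.517005 = 106.117147 u

106.12 u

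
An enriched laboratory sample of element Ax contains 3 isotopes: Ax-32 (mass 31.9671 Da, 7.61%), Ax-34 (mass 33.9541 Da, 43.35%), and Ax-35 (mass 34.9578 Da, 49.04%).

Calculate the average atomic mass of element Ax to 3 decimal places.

34.295 Da

The abundance-weighted mean is 0.0761 × 31.9671 + 0.4335 × 33.9541 + 0.4904 × 34.9578
= 2.43270 + 14.71910 + 17.14331 = 34.29511 Da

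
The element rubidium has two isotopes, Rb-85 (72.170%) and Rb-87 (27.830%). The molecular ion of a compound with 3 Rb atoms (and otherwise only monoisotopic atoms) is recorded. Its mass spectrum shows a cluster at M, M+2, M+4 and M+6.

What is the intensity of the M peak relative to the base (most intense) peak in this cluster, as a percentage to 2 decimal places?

86.44%

Binomial terms of (0.72170 + 0.27830)^3: M 0.3759, M+2 0.4349, M+4 0.1677, M+6 0.0216 → M+2 is the base peak.
P(M+2) = C(3,1) × 0.72170^2 × 0.27830^1 = 3 × 0.52085089 × 0.2783 = 0.434858 (base)
P(M) = C(3,0) × 0.72170^3 × 0.27830^0 = 1 × 0.37589809 × 1.0000 = 0.375898
Relative intensity = 0.375898 / 0.434858 × 100 = 86.44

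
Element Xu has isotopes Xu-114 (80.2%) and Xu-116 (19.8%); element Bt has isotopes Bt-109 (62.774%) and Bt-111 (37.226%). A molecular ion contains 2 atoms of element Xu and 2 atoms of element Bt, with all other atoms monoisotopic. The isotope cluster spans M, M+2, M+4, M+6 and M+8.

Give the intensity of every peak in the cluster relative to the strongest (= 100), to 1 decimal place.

59.5 : 100.0 : 59.4 : 14.6 : 1.3

Element Xu pattern (n=2): 0.643204 : 0.317592 : 0.039204
Element Bt pattern (n=2): 0.39405751 : 0.46736498 : 0.13857751
Convolve the two distributions (both contribute in 2-u steps):
  M: 0.643204×0.39405751 = 0.253459
  M+2: 0.643204×0.46736498 + 0.317592×0.39405751 = 0.425761
  M+4: 0.643204×0.13857751 + 0.317592×0.46736498 + 0.039204×0.39405751 = 0.253014
  M+6: 0.317592×0.13857751 + 0.039204×0.46736498 = 0.062334
  M+8: 0.039204×0.13857751 = 0.005433
Scale to base peak (0.425761) = 100: 59.5 : 100.0 : 59.4 : 14.6 : 1.3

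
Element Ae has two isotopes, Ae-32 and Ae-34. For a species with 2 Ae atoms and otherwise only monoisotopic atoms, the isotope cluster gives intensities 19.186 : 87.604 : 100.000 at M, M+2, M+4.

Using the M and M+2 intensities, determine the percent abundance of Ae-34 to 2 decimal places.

Write p for the Ae-32 fraction. I(M+2)/I(M) = [C(2,1)·p^1·(1−p)] / p^2 = 2·(1−p)/p = 87.604/19.186 = 4.5660
(1−p)/p = 4.5660/2 = 2.2830  ⇒  p = 1/(1 + 2.2830) = 0.3046
Ae-32: 30.46%, Ae-34: 69.54%.

69.54%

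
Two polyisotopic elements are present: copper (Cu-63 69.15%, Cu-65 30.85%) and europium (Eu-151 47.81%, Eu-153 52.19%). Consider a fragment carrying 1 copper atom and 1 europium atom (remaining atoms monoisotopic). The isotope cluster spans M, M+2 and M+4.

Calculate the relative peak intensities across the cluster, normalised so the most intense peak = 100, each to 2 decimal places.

65.03 : 100.00 : 31.67

Copper pattern (n=1): 0.6915 : 0.3085
Europium pattern (n=1): 0.4781 : 0.5219
Convolve the two distributions (both contribute in 2-u steps):
  M: 0.6915×0.4781 = 0.330606
  M+2: 0.6915×0.5219 + 0.3085×0.4781 = 0.508388
  M+4: 0.3085×0.5219 = 0.161006
Scale to base peak (0.508388) = 100: 65.03 : 100.00 : 31.67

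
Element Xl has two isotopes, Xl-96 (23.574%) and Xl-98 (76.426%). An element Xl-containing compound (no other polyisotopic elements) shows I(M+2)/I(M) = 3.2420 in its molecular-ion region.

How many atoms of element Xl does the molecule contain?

1

For n independent Xl atoms, I(M+2)/I(M) = n · (abundance Xl-98) / (abundance Xl-96) = n · 0.76426/0.23574.
n = 3.2420 × 0.23574/0.76426 = 1.00 ≈ 1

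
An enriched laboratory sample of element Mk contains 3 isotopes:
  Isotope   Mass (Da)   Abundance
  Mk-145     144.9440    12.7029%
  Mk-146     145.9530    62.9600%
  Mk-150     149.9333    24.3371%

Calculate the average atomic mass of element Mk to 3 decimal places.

146.794 Da

Average mass = Σ (abundance × isotope mass) = 0.127029 × 144.9440 + 0.629600 × 145.9530 + 0.243371 × 149.9333
= 18.41209 + 91.89201 + 36.48942 = 146.79352 Da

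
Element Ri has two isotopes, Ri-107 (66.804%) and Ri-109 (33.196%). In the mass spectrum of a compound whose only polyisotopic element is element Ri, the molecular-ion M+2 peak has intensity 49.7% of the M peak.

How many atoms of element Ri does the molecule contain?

1

For n independent Ri atoms, I(M+2)/I(M) = n · (abundance Ri-109) / (abundance Ri-107) = n · 0.33196/0.66804.
n = 0.497 × 0.66804/0.33196 = 1.00 ≈ 1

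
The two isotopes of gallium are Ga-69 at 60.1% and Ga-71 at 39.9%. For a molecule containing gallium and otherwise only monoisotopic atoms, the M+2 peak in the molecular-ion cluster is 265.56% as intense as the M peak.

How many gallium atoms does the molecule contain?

With n Ga atoms, P(M+2)/P(M) = C(n,1)·p^(n−1)q / p^n = n·q/p = n · 0.399/0.601.
n = 2.6556 × 0.601/0.399 = 4.00 ≈ 4

4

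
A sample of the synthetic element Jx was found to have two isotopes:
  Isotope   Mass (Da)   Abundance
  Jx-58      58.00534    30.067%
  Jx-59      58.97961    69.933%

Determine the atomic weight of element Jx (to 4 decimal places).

The abundance-weighted mean is 0.30067 × 58.00534 + 0.69933 × 58.97961
= 17.440466 + 41.246211 = 58.686677 Da

58.6867 Da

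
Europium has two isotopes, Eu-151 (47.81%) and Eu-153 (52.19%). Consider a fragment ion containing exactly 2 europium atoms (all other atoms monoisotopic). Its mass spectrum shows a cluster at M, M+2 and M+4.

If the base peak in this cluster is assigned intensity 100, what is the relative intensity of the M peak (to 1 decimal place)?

Binomial terms of (0.4781 + 0.5219)^2: M 0.2286, M+2 0.4990, M+4 0.2724 → M+2 is the base peak.
P(M+2) = C(2,1) × 0.4781^1 × 0.5219^1 = 2 × 0.4781 × 0.5219 = 0.499041 (base)
P(M) = C(2,0) × 0.4781^2 × 0.5219^0 = 1 × 0.22857961 × 1.0000 = 0.228580
Relative intensity = 0.228580 / 0.499041 × 100 = 45.8

45.8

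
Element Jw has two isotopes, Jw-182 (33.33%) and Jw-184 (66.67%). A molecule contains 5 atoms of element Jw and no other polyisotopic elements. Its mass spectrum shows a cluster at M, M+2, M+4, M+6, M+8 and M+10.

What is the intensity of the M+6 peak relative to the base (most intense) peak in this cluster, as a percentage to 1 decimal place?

100.0%

Binomial terms of (0.3333 + 0.6667)^5: M 0.0041, M+2 0.0411, M+4 0.1646, M+6 0.3292, M+8 0.3293, M+10 0.1317 → M+8 is the base peak.
P(M+8) = C(5,4) × 0.3333^1 × 0.6667^4 = 5 × 0.3333 × 0.19757037 = 0.329251 (base)
P(M+6) = C(5,3) × 0.3333^2 × 0.6667^3 = 10 × 0.11108889 × 0.29634074 = 0.329202
Relative intensity = 0.329202 / 0.329251 × 100 = 100.0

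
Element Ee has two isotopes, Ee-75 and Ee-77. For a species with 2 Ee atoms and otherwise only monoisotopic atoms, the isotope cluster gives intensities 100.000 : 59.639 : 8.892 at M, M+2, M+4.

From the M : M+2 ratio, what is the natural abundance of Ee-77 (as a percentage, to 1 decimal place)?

23.0%

Let p = fractional abundance of Ee-75. I(M+2)/I(M) = [C(2,1)·p^1·(1−p)] / p^2 = 2·(1−p)/p = 59.639/100.000 = 0.5964
(1−p)/p = 0.5964/2 = 0.2982  ⇒  p = 1/(1 + 0.2982) = 0.7703
Ee-75: 77.0%, Ee-77: 23.0%.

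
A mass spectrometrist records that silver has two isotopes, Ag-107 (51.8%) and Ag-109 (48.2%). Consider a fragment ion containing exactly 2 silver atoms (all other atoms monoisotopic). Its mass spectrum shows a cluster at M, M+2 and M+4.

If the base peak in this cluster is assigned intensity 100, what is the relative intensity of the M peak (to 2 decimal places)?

53.73

(0.518 + 0.482)^2 gives M 0.2683, M+2 0.4994, M+4 0.2323; the largest is M+2.
P(M+2) = C(2,1) × 0.518^1 × 0.482^1 = 2 × 0.5180 × 0.4820 = 0.499352 (base)
P(M) = C(2,0) × 0.518^2 × 0.482^0 = 1 × 0.268324 × 1.0000 = 0.268324
Relative intensity = 0.268324 / 0.499352 × 100 = 53.73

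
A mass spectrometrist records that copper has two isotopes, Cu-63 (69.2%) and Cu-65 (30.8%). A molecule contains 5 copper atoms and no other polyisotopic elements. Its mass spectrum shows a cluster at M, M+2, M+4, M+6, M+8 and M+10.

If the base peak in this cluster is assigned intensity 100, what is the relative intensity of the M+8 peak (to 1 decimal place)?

Term probabilities: M 0.1587, M+2 0.3531, M+4 0.3144, M+6 0.1399, M+8 0.0311, M+10 0.0028. Base peak = M+2.
P(M+2) = C(5,1) × 0.692^4 × 0.308^1 = 5 × 0.22931073 × 0.3080 = 0.353139 (base)
P(M+8) = C(5,4) × 0.692^1 × 0.308^4 = 5 × 0.6920 × 0.00899918 = 0.031137
Relative intensity = 0.031137 / 0.353139 × 100 = 8.8

8.8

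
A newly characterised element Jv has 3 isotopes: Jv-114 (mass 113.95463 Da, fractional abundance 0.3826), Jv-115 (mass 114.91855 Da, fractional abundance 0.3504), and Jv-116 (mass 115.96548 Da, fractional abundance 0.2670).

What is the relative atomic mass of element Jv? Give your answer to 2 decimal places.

Ar = Σ fᵢ·mᵢ = 0.3826 × 113.95463 + 0.3504 × 114.91855 + 0.2670 × 115.96548
= 43.599041 + 40.267460 + 30.962783 = 114.829284 Da

114.83 Da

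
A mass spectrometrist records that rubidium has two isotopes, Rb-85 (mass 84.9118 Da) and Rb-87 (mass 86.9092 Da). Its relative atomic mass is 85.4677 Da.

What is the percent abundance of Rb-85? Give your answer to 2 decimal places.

72.17%

Let x be the fractional abundance of Rb-85; then Rb-87 has abundance 1 − x.
84.9118·x + 86.9092·(1 − x) = 85.4677
(84.9118 − 86.9092)·x = 85.4677 − 86.9092
x = -1.4415 / -1.9974 = 0.72169 → 72.17% Rb-85, 27.83% Rb-87.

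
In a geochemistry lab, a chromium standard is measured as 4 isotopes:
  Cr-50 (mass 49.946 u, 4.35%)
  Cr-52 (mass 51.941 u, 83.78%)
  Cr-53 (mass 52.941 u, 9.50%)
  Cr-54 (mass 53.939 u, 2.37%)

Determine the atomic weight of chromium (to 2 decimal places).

52.00 u

Ar = Σ fᵢ·mᵢ = 0.0435 × 49.946 + 0.8378 × 51.941 + 0.0950 × 52.941 + 0.0237 × 53.939
= 2.1727 + 43.5162 + 5.0294 + 1.2784 = 51.9967 u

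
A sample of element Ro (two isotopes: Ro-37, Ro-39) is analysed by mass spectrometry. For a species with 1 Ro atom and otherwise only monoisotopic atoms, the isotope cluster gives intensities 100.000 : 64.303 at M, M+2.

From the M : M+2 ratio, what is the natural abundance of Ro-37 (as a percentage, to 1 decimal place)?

60.9%

If p is the fraction of Ro that is Ro-37, then I(M+2)/I(M) = [C(1,1)·p^0·(1−p)] / p^1 = 1·(1−p)/p = 64.303/100.000 = 0.6430
(1−p)/p = 0.6430/1 = 0.6430  ⇒  p = 1/(1 + 0.6430) = 0.6086
Ro-37: 60.9%, Ro-39: 39.1%.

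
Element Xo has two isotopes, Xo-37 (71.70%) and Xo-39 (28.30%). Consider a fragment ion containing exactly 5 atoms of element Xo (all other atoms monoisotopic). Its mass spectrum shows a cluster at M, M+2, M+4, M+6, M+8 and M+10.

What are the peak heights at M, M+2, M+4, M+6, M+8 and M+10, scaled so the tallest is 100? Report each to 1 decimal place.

50.7 : 100.0 : 78.9 : 31.2 : 6.1 : 0.5

Each Xo atom is independently Xo-37 (p = 0.7170) or Xo-39 (q = 0.2830); the cluster is the binomial expansion (p + q)^5.
P(M) = 0.7170^5 = 0.189494
P(M+2) = 5 × 0.7170^4 × 0.2830^1 = 0.373967
P(M+4) = 10 × 0.7170^3 × 0.2830^2 = 0.295210
P(M+6) = 10 × 0.7170^2 × 0.2830^3 = 0.116519
P(M+8) = 5 × 0.7170^1 × 0.2830^4 = 0.022995
P(M+10) = 0.2830^5 = 0.001815
The M+2 peak is largest (0.373967); scaling to 100 gives 50.7 : 100.0 : 78.9 : 31.2 : 6.1 : 0.5.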